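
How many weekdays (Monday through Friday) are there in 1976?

262

1 January 1976 is a Thursday.
That's 366 days from start to end, counting both.
366 = 7 × 52 + 2, so there are 52 full weeks plus 2 extra days.
Each full week contributes 5 weekdays (Mon–Fri): 52 × 5 = 260.
The 2 extra days are Thursday, Friday — 2 of them qualify.
Total: 260 + 2 = 262.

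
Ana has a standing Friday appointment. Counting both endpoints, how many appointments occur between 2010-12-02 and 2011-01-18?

7

2010-12-02 is a Thursday.
From 2010-12-02 to 2011-01-18 is 48 days inclusive.
48 = 7 × 6 + 6, so there are 6 full weeks plus 6 extra days.
Each full week contributes one Friday: 6 so far.
The 6 extra days are Thursday, Friday, Saturday, Sunday, Monday, Tuesday — 1 of them qualifies.
Total: 6 + 1 = 7.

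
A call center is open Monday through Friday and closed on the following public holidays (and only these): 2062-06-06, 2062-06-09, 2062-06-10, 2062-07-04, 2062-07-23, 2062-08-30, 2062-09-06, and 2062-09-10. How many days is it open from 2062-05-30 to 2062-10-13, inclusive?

2062-05-30 is a Tuesday.
The range spans 137 days (inclusive of both endpoints).
137 = 7 × 19 + 4, so there are 19 full weeks plus 4 extra days.
Each full week contributes 5 weekdays (Mon–Fri): 19 × 5 = 95.
The 4 extra days are Tue, Wed, Thu, Fri — 4 of them qualify.
Total: 95 + 4 = 99.
Holidays: 2062-06-06 (Tue); 2062-06-09 (Fri); 2062-06-10 (Sat); 2062-07-04 (Tue); 2062-07-23 (Sun); 2062-08-30 (Wed); 2062-09-06 (Wed); 2062-09-10 (Sun).
5 of the 8 holidays fall on weekdays; the rest are weekends and were already excluded.
Business days: 99 − 5 = 94.

94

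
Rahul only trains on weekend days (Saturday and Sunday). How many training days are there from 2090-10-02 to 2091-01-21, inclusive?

32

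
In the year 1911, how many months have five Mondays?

4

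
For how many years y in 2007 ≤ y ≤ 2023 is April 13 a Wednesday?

3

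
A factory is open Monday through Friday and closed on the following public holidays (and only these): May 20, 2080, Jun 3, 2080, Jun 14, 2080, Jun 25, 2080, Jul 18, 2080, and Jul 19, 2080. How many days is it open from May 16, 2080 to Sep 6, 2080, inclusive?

May 16, 2080 is a Thursday.
The range spans 114 days (inclusive of both endpoints).
114 = 7 × 16 + 2, so there are 16 full weeks plus 2 extra days.
Each full week contributes 5 weekdays (Mon–Fri): 16 × 5 = 80.
The 2 extra days are Thu, Fri — 2 of them qualify.
Total: 80 + 2 = 82.
Holidays: May 20, 2080 (Mon); Jun 3, 2080 (Mon); Jun 14, 2080 (Fri); Jun 25, 2080 (Tue); Jul 18, 2080 (Thu); Jul 19, 2080 (Fri).
All 6 holidays fall on weekdays, so subtract 6.
Business days: 82 − 6 = 76.

76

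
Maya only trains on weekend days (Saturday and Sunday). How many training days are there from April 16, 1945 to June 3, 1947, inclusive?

April 16, 1945 is a Monday.
The range spans 779 days (inclusive of both endpoints).
779 = 7 × 111 + 2, so there are 111 full weeks plus 2 extra days.
Each full week contributes 2 weekend days (Sat, Sun): 111 × 2 = 222.
The 2 extra days are Monday, Tuesday — none qualify.
Total: 222 + 0 = 222.

222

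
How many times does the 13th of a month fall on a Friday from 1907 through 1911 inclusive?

8

Friday-the-13ths by year:
1907: Sep, Dec
1908: Mar, Nov
1909: Aug
1910: May
1911: Jan, Oct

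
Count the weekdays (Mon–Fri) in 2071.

261

2071-01-01 is a Thursday.
That's 365 days from start to end, counting both.
365 = 7 × 52 + 1, so there are 52 full weeks plus 1 extra day.
Each full week contributes 5 weekdays (Mon–Fri): 52 × 5 = 260.
The 1 extra day is Thursday — 1 of them qualifies.
Total: 260 + 1 = 261.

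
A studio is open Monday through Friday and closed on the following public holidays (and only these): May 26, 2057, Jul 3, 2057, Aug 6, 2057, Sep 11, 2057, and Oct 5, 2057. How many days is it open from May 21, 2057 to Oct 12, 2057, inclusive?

101

May 21, 2057 is a Monday.
From May 21, 2057 to Oct 12, 2057 is 145 days inclusive.
145 = 7 × 20 + 5, so there are 20 full weeks plus 5 extra days.
Each full week contributes 5 weekdays (Mon–Fri): 20 × 5 = 100.
The 5 extra days are Monday, Tuesday, Wednesday, Thursday, Friday — 5 of them qualify.
Total: 100 + 5 = 105.
Holidays: May 26, 2057 (Sat); Jul 3, 2057 (Tue); Aug 6, 2057 (Mon); Sep 11, 2057 (Tue); Oct 5, 2057 (Fri).
4 of the 5 holidays fall on weekdays; the rest are weekends and were already excluded.
Business days: 105 − 4 = 101.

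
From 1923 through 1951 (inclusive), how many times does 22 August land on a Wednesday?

5

Day of week of August 22 in each year:
1923: Wed ✓, 1924: Fri, 1925: Sat, 1926: Sun, 1927: Mon, 1928: Wed ✓, 1929: Thu, 1930: Fri, 1931: Sat, 1932: Mon, 1933: Tue, 1934: Wed ✓, 1935: Thu, 1936: Sat, 1937: Sun, 1938: Mon, 1939: Tue, 1940: Thu, 1941: Fri, 1942: Sat, 1943: Sun, 1944: Tue, 1945: Wed ✓, 1946: Thu, 1947: Fri, 1948: Sun, 1949: Mon, 1950: Tue, 1951: Wed ✓
Wednesdays: 1923, 1928, 1934, 1945, 1951.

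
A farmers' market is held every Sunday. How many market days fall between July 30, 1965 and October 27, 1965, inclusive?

July 30, 1965 is a Friday.
That's 90 days from start to end, counting both.
90 = 7 × 12 + 6, so there are 12 full weeks plus 6 extra days.
Each full week contributes one Sunday: 12 so far.
The 6 extra days are Friday, Saturday, Sunday, Monday, Tuesday, Wednesday — 1 of them qualifies.
Total: 12 + 1 = 13.

13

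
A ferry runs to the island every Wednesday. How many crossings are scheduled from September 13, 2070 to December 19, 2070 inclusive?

September 13, 2070 is a Saturday.
The range spans 98 days (inclusive of both endpoints).
98 = 7 × 14, so the span is exactly 14 full weeks.
Each full week contributes one Wednesday: 14 so far.

14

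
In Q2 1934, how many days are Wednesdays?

Apr 1, 1934 is a Sunday.
The range spans 91 days (inclusive of both endpoints).
91 = 7 × 13, so the span is exactly 13 full weeks.
Each full week contributes one Wednesday: 13 so far.

13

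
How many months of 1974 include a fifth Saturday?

4

A month has five Saturdays exactly when Saturday falls within its first (length − 28) days.
Jan: 31 days, starts Tue → 5 of Tue, Wed, Thu
Feb: 28 days, starts Fri → 5 of (none)
Mar: 31 days, starts Fri → 5 of Fri, Sat, Sun ✓
Apr: 30 days, starts Mon → 5 of Mon, Tue
May: 31 days, starts Wed → 5 of Wed, Thu, Fri
Jun: 30 days, starts Sat → 5 of Sat, Sun ✓
Jul: 31 days, starts Mon → 5 of Mon, Tue, Wed
Aug: 31 days, starts Thu → 5 of Thu, Fri, Sat ✓
Sep: 30 days, starts Sun → 5 of Sun, Mon
Oct: 31 days, starts Tue → 5 of Tue, Wed, Thu
Nov: 30 days, starts Fri → 5 of Fri, Sat ✓
Dec: 31 days, starts Sun → 5 of Sun, Mon, Tue
Months with five Saturdays: Mar, Jun, Aug, Nov.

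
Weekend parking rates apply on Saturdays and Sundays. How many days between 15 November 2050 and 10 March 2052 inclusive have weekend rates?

15 November 2050 is a Tuesday.
From 15 November 2050 to 10 March 2052 is 482 days inclusive.
482 = 7 × 68 + 6, so there are 68 full weeks plus 6 extra days.
Each full week contributes 2 weekend days (Sat, Sun): 68 × 2 = 136.
The 6 extra days are Tuesday, Wednesday, Thursday, Friday, Saturday, Sunday — 2 of them qualify.
Total: 136 + 2 = 138.

138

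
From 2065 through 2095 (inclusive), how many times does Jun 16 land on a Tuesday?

5

Day of week of June 16 in each year:
2065: Tue ✓, 2066: Wed, 2067: Thu, 2068: Sat, 2069: Sun, 2070: Mon, 2071: Tue ✓, 2072: Thu, 2073: Fri, 2074: Sat, 2075: Sun, 2076: Tue ✓, 2077: Wed, 2078: Thu, 2079: Fri, 2080: Sun, 2081: Mon, 2082: Tue ✓, 2083: Wed, 2084: Fri, 2085: Sat, 2086: Sun, 2087: Mon, 2088: Wed, 2089: Thu, 2090: Fri, 2091: Sat, 2092: Mon, 2093: Tue ✓, 2094: Wed, 2095: Thu
Tuesdays: 2065, 2071, 2076, 2082, 2093.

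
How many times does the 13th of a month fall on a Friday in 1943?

1

The 13th falls on a Friday when the month's 13th has weekday Fri.
Jan 13 is Wed; Feb 13 is Sat; Mar 13 is Sat; Apr 13 is Tue; May 13 is Thu; Jun 13 is Sun; Jul 13 is Tue; Aug 13 is Fri ✓; Sep 13 is Mon; Oct 13 is Wed; Nov 13 is Sat; Dec 13 is Mon.
Friday the 13ths: Aug.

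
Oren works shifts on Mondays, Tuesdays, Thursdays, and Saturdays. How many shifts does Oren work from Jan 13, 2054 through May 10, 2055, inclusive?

Jan 13, 2054 is a Tuesday.
From Jan 13, 2054 to May 10, 2055 is 483 days inclusive.
483 = 7 × 69, so the span is exactly 69 full weeks.
Each full week contributes 4 days from the set (Mon, Tue, Thu, Sat): 69 × 4 = 276.
Total: 276.

276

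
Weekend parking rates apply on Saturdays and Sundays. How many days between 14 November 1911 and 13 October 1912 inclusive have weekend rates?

96

14 November 1911 is a Tuesday.
The range spans 335 days (inclusive of both endpoints).
335 = 7 × 47 + 6, so there are 47 full weeks plus 6 extra days.
Each full week contributes 2 weekend days (Sat, Sun): 47 × 2 = 94.
The 6 extra days are Tue, Wed, Thu, Fri, Sat, Sun — 2 of them qualify.
Total: 94 + 2 = 96.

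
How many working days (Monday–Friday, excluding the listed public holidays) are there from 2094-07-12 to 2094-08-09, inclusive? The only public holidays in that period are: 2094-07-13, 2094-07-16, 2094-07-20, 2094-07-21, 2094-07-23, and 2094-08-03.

15 working days

2094-07-12 is a Monday.
The range spans 29 days (inclusive of both endpoints).
29 = 7 × 4 + 1, so there are 4 full weeks plus 1 extra day.
Each full week contributes 5 weekdays (Mon–Fri): 4 × 5 = 20.
The 1 extra day is Mon — 1 of them qualifies.
Total: 20 + 1 = 21.
Holidays: 2094-07-13 (Tue); 2094-07-16 (Fri); 2094-07-20 (Tue); 2094-07-21 (Wed); 2094-07-23 (Fri); 2094-08-03 (Tue).
All 6 holidays fall on weekdays, so subtract 6.
Business days: 21 − 6 = 15.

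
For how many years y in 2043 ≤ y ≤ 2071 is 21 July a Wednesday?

Day of week of July 21 in each year:
2043: Tue, 2044: Thu, 2045: Fri, 2046: Sat, 2047: Sun, 2048: Tue, 2049: Wed ✓, 2050: Thu, 2051: Fri, 2052: Sun, 2053: Mon, 2054: Tue, 2055: Wed ✓, 2056: Fri, 2057: Sat, 2058: Sun, 2059: Mon, 2060: Wed ✓, 2061: Thu, 2062: Fri, 2063: Sat, 2064: Mon, 2065: Tue, 2066: Wed ✓, 2067: Thu, 2068: Sat, 2069: Sun, 2070: Mon, 2071: Tue
Wednesdays: 2049, 2055, 2060, 2066.

4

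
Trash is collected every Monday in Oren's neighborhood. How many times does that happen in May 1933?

5

May 1, 1933 is a Monday.
From May 1, 1933 to May 31, 1933 is 31 days inclusive.
31 = 7 × 4 + 3, so there are 4 full weeks plus 3 extra days.
Each full week contributes one Monday: 4 so far.
The 3 extra days are Mon, Tue, Wed — 1 of them qualifies.
Total: 4 + 1 = 5.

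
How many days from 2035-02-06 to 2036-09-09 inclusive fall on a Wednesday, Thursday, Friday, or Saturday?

332

2035-02-06 is a Tuesday.
From 2035-02-06 to 2036-09-09 is 582 days inclusive.
582 = 7 × 83 + 1, so there are 83 full weeks plus 1 extra day.
Each full week contributes 4 days from the set (Wed, Thu, Fri, Sat): 83 × 4 = 332.
The 1 extra day is Tue — none qualify.
Total: 332 + 0 = 332.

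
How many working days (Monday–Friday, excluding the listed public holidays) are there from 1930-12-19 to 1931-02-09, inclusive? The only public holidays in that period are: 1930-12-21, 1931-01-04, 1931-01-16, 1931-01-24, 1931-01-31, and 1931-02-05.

1930-12-19 is a Friday.
The range spans 53 days (inclusive of both endpoints).
53 = 7 × 7 + 4, so there are 7 full weeks plus 4 extra days.
Each full week contributes 5 weekdays (Mon–Fri): 7 × 5 = 35.
The 4 extra days are Friday, Saturday, Sunday, Monday — 2 of them qualify.
Total: 35 + 2 = 37.
Holidays: 1930-12-21 (Sun); 1931-01-04 (Sun); 1931-01-16 (Fri); 1931-01-24 (Sat); 1931-01-31 (Sat); 1931-02-05 (Thu).
2 of the 6 holidays fall on weekdays; the rest are weekends and were already excluded.
Business days: 37 − 2 = 35.

35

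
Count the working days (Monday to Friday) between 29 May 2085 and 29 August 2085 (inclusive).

67

29 May 2085 is a Tuesday.
The range spans 93 days (inclusive of both endpoints).
93 = 7 × 13 + 2, so there are 13 full weeks plus 2 extra days.
Each full week contributes 5 weekdays (Mon–Fri): 13 × 5 = 65.
The 2 extra days are Tue, Wed — 2 of them qualify.
Total: 65 + 2 = 67.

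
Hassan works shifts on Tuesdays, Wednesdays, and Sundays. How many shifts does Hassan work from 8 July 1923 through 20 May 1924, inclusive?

137

8 July 1923 is a Sunday.
From 8 July 1923 to 20 May 1924 is 318 days inclusive.
318 = 7 × 45 + 3, so there are 45 full weeks plus 3 extra days.
Each full week contributes 3 days from the set (Tue, Wed, Sun): 45 × 3 = 135.
The 3 extra days are Sunday, Monday, Tuesday — 2 of them qualify.
Total: 135 + 2 = 137.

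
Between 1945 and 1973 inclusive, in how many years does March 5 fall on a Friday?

Day of week of March 5 in each year:
1945: Mon, 1946: Tue, 1947: Wed, 1948: Fri ✓, 1949: Sat, 1950: Sun, 1951: Mon, 1952: Wed, 1953: Thu, 1954: Fri ✓, 1955: Sat, 1956: Mon, 1957: Tue, 1958: Wed, 1959: Thu, 1960: Sat, 1961: Sun, 1962: Mon, 1963: Tue, 1964: Thu, 1965: Fri ✓, 1966: Sat, 1967: Sun, 1968: Tue, 1969: Wed, 1970: Thu, 1971: Fri ✓, 1972: Sun, 1973: Mon
Fridays: 1948, 1954, 1965, 1971.

4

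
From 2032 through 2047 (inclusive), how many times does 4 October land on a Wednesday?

2

Day of week of October 4 in each year:
2032: Mon, 2033: Tue, 2034: Wed ✓, 2035: Thu, 2036: Sat, 2037: Sun, 2038: Mon, 2039: Tue, 2040: Thu, 2041: Fri, 2042: Sat, 2043: Sun, 2044: Tue, 2045: Wed ✓, 2046: Thu, 2047: Fri
Wednesdays: 2034, 2045.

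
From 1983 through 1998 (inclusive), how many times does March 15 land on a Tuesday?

Day of week of March 15 in each year:
1983: Tue ✓, 1984: Thu, 1985: Fri, 1986: Sat, 1987: Sun, 1988: Tue ✓, 1989: Wed, 1990: Thu, 1991: Fri, 1992: Sun, 1993: Mon, 1994: Tue ✓, 1995: Wed, 1996: Fri, 1997: Sat, 1998: Sun
Tuesdays: 1983, 1988, 1994.

3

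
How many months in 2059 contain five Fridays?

4

A month has five Fridays exactly when Friday falls within its first (length − 28) days.
Jan: 31 days, starts Wed → 5 of Wed, Thu, Fri ✓
Feb: 28 days, starts Sat → 5 of (none)
Mar: 31 days, starts Sat → 5 of Sat, Sun, Mon
Apr: 30 days, starts Tue → 5 of Tue, Wed
May: 31 days, starts Thu → 5 of Thu, Fri, Sat ✓
Jun: 30 days, starts Sun → 5 of Sun, Mon
Jul: 31 days, starts Tue → 5 of Tue, Wed, Thu
Aug: 31 days, starts Fri → 5 of Fri, Sat, Sun ✓
Sep: 30 days, starts Mon → 5 of Mon, Tue
Oct: 31 days, starts Wed → 5 of Wed, Thu, Fri ✓
Nov: 30 days, starts Sat → 5 of Sat, Sun
Dec: 31 days, starts Mon → 5 of Mon, Tue, Wed
Months with five Fridays: Jan, May, Aug, Oct.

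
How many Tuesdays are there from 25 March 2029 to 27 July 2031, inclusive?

122

25 March 2029 is a Sunday.
That's 855 days from start to end, counting both.
855 = 7 × 122 + 1, so there are 122 full weeks plus 1 extra day.
Each full week contributes one Tuesday: 122 so far.
The 1 extra day is Sunday — none qualify.
Total: 122 + 0 = 122.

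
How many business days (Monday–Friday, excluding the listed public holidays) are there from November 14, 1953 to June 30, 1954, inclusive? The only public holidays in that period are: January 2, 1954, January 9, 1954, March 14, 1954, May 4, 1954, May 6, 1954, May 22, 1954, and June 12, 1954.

161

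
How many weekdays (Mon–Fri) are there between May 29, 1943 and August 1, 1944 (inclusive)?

May 29, 1943 is a Saturday.
From May 29, 1943 to August 1, 1944 is 431 days inclusive.
431 = 7 × 61 + 4, so there are 61 full weeks plus 4 extra days.
Each full week contributes 5 weekdays (Mon–Fri): 61 × 5 = 305.
The 4 extra days are Sat, Sun, Mon, Tue — 2 of them qualify.
Total: 305 + 2 = 307.

307 weekdays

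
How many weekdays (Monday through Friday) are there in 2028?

January 1, 2028 is a Saturday.
That's 366 days from start to end, counting both.
366 = 7 × 52 + 2, so there are 52 full weeks plus 2 extra days.
Each full week contributes 5 weekdays (Mon–Fri): 52 × 5 = 260.
The 2 extra days are Saturday, Sunday — none qualify.
Total: 260 + 0 = 260.

260 weekdays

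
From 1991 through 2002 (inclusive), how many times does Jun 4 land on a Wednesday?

1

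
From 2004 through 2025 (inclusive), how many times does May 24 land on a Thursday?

3

Day of week of May 24 in each year:
2004: Mon, 2005: Tue, 2006: Wed, 2007: Thu ✓, 2008: Sat, 2009: Sun, 2010: Mon, 2011: Tue, 2012: Thu ✓, 2013: Fri, 2014: Sat, 2015: Sun, 2016: Tue, 2017: Wed, 2018: Thu ✓, 2019: Fri, 2020: Sun, 2021: Mon, 2022: Tue, 2023: Wed, 2024: Fri, 2025: Sat
Thursdays: 2007, 2012, 2018.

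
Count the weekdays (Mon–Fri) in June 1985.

1 June 1985 is a Saturday.
That's 30 days from start to end, counting both.
30 = 7 × 4 + 2, so there are 4 full weeks plus 2 extra days.
Each full week contributes 5 weekdays (Mon–Fri): 4 × 5 = 20.
The 2 extra days are Saturday, Sunday — none qualify.
Total: 20 + 0 = 20.

20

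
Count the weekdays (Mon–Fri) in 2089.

Jan 1, 2089 is a Saturday.
From Jan 1, 2089 to Dec 31, 2089 is 365 days inclusive.
365 = 7 × 52 + 1, so there are 52 full weeks plus 1 extra day.
Each full week contributes 5 weekdays (Mon–Fri): 52 × 5 = 260.
The 1 extra day is Saturday — none qualify.
Total: 260 + 0 = 260.

260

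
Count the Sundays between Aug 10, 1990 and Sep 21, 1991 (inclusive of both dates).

58

Aug 10, 1990 is a Friday.
That's 408 days from start to end, counting both.
408 = 7 × 58 + 2, so there are 58 full weeks plus 2 extra days.
Each full week contributes one Sunday: 58 so far.
The 2 extra days are Friday, Saturday — none qualify.
Total: 58 + 0 = 58.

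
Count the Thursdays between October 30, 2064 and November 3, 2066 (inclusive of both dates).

October 30, 2064 is a Thursday.
That's 735 days from start to end, counting both.
735 = 7 × 105, so the span is exactly 105 full weeks.
Each full week contributes one Thursday: 105 so far.

105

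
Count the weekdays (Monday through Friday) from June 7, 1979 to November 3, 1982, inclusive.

June 7, 1979 is a Thursday.
The range spans 1246 days (inclusive of both endpoints).
1246 = 7 × 178, so the span is exactly 178 full weeks.
Each full week contributes 5 weekdays (Mon–Fri): 178 × 5 = 890.
Total: 890.

890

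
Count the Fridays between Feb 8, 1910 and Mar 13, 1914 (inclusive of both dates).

214

Feb 8, 1910 is a Tuesday.
From Feb 8, 1910 to Mar 13, 1914 is 1495 days inclusive.
1495 = 7 × 213 + 4, so there are 213 full weeks plus 4 extra days.
Each full week contributes one Friday: 213 so far.
The 4 extra days are Tue, Wed, Thu, Fri — 1 of them qualifies.
Total: 213 + 1 = 214.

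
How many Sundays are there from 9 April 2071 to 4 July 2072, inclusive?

9 April 2071 is a Thursday.
The range spans 453 days (inclusive of both endpoints).
453 = 7 × 64 + 5, so there are 64 full weeks plus 5 extra days.
Each full week contributes one Sunday: 64 so far.
The 5 extra days are Thu, Fri, Sat, Sun, Mon — 1 of them qualifies.
Total: 64 + 1 = 65.

65 Sundays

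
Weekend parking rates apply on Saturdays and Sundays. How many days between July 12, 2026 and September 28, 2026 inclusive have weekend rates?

July 12, 2026 is a Sunday.
That's 79 days from start to end, counting both.
79 = 7 × 11 + 2, so there are 11 full weeks plus 2 extra days.
Each full week contributes 2 weekend days (Sat, Sun): 11 × 2 = 22.
The 2 extra days are Sun, Mon — 1 of them qualifies.
Total: 22 + 1 = 23.

23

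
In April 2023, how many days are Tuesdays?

4

April 1, 2023 is a Saturday.
From April 1, 2023 to April 30, 2023 is 30 days inclusive.
30 = 7 × 4 + 2, so there are 4 full weeks plus 2 extra days.
Each full week contributes one Tuesday: 4 so far.
The 2 extra days are Saturday, Sunday — none qualify.
Total: 4 + 0 = 4.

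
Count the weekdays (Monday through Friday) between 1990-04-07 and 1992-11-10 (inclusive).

677 weekdays

1990-04-07 is a Saturday.
That's 949 days from start to end, counting both.
949 = 7 × 135 + 4, so there are 135 full weeks plus 4 extra days.
Each full week contributes 5 weekdays (Mon–Fri): 135 × 5 = 675.
The 4 extra days are Sat, Sun, Mon, Tue — 2 of them qualify.
Total: 675 + 2 = 677.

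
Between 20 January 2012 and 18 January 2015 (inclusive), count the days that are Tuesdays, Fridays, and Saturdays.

470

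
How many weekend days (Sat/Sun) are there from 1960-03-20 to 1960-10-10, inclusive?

59

1960-03-20 is a Sunday.
That's 205 days from start to end, counting both.
205 = 7 × 29 + 2, so there are 29 full weeks plus 2 extra days.
Each full week contributes 2 weekend days (Sat, Sun): 29 × 2 = 58.
The 2 extra days are Sunday, Monday — 1 of them qualifies.
Total: 58 + 1 = 59.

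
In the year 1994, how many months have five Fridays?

4

A month has five Fridays exactly when Friday falls within its first (length − 28) days.
Jan: 31 days, starts Sat → 5 of Sat, Sun, Mon
Feb: 28 days, starts Tue → 5 of (none)
Mar: 31 days, starts Tue → 5 of Tue, Wed, Thu
Apr: 30 days, starts Fri → 5 of Fri, Sat ✓
May: 31 days, starts Sun → 5 of Sun, Mon, Tue
Jun: 30 days, starts Wed → 5 of Wed, Thu
Jul: 31 days, starts Fri → 5 of Fri, Sat, Sun ✓
Aug: 31 days, starts Mon → 5 of Mon, Tue, Wed
Sep: 30 days, starts Thu → 5 of Thu, Fri ✓
Oct: 31 days, starts Sat → 5 of Sat, Sun, Mon
Nov: 30 days, starts Tue → 5 of Tue, Wed
Dec: 31 days, starts Thu → 5 of Thu, Fri, Sat ✓
Months with five Fridays: Apr, Jul, Sep, Dec.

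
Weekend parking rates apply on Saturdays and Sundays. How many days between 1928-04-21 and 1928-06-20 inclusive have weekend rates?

18

1928-04-21 is a Saturday.
The range spans 61 days (inclusive of both endpoints).
61 = 7 × 8 + 5, so there are 8 full weeks plus 5 extra days.
Each full week contributes 2 weekend days (Sat, Sun): 8 × 2 = 16.
The 5 extra days are Sat, Sun, Mon, Tue, Wed — 2 of them qualify.
Total: 16 + 2 = 18.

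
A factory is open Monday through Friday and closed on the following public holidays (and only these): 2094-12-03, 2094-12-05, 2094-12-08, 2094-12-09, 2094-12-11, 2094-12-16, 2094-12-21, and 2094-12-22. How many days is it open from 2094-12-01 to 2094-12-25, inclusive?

12

2094-12-01 is a Wednesday.
That's 25 days from start to end, counting both.
25 = 7 × 3 + 4, so there are 3 full weeks plus 4 extra days.
Each full week contributes 5 weekdays (Mon–Fri): 3 × 5 = 15.
The 4 extra days are Wednesday, Thursday, Friday, Saturday — 3 of them qualify.
Total: 15 + 3 = 18.
Holidays: 2094-12-03 (Fri); 2094-12-05 (Sun); 2094-12-08 (Wed); 2094-12-09 (Thu); 2094-12-11 (Sat); 2094-12-16 (Thu); 2094-12-21 (Tue); 2094-12-22 (Wed).
6 of the 8 holidays fall on weekdays; the rest are weekends and were already excluded.
Business days: 18 − 6 = 12.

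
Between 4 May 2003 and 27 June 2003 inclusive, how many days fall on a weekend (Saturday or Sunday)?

4 May 2003 is a Sunday.
From 4 May 2003 to 27 June 2003 is 55 days inclusive.
55 = 7 × 7 + 6, so there are 7 full weeks plus 6 extra days.
Each full week contributes 2 weekend days (Sat, Sun): 7 × 2 = 14.
The 6 extra days are Sunday, Monday, Tuesday, Wednesday, Thursday, Friday — 1 of them qualifies.
Total: 14 + 1 = 15.

15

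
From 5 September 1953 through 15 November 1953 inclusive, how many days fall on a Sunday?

11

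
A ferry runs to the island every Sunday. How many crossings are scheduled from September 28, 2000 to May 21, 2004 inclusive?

190

September 28, 2000 is a Thursday.
The range spans 1332 days (inclusive of both endpoints).
1332 = 7 × 190 + 2, so there are 190 full weeks plus 2 extra days.
Each full week contributes one Sunday: 190 so far.
The 2 extra days are Thu, Fri — none qualify.
Total: 190 + 0 = 190.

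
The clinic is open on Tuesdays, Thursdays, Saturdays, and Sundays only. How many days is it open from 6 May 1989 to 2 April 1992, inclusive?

6 May 1989 is a Saturday.
From 6 May 1989 to 2 April 1992 is 1063 days inclusive.
1063 = 7 × 151 + 6, so there are 151 full weeks plus 6 extra days.
Each full week contributes 4 days from the set (Tue, Thu, Sat, Sun): 151 × 4 = 604.
The 6 extra days are Saturday, Sunday, Monday, Tuesday, Wednesday, Thursday — 4 of them qualify.
Total: 604 + 4 = 608.

608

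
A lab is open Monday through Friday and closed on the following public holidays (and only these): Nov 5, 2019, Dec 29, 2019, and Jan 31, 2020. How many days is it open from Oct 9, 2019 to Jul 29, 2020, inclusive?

209 working days

Oct 9, 2019 is a Wednesday.
The range spans 295 days (inclusive of both endpoints).
295 = 7 × 42 + 1, so there are 42 full weeks plus 1 extra day.
Each full week contributes 5 weekdays (Mon–Fri): 42 × 5 = 210.
The 1 extra day is Wed — 1 of them qualifies.
Total: 210 + 1 = 211.
Holidays: Nov 5, 2019 (Tue); Dec 29, 2019 (Sun); Jan 31, 2020 (Fri).
2 of the 3 holidays fall on weekdays; the rest are weekends and were already excluded.
Business days: 211 − 2 = 209.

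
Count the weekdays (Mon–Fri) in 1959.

261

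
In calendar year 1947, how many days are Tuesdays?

52

1947-01-01 is a Wednesday.
From 1947-01-01 to 1947-12-31 is 365 days inclusive.
365 = 7 × 52 + 1, so there are 52 full weeks plus 1 extra day.
Each full week contributes one Tuesday: 52 so far.
The 1 extra day is Wed — none qualify.
Total: 52 + 0 = 52.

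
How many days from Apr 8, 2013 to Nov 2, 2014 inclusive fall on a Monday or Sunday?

164

Apr 8, 2013 is a Monday.
From Apr 8, 2013 to Nov 2, 2014 is 574 days inclusive.
574 = 7 × 82, so the span is exactly 82 full weeks.
Each full week contributes 2 days from the set (Mon, Sun): 82 × 2 = 164.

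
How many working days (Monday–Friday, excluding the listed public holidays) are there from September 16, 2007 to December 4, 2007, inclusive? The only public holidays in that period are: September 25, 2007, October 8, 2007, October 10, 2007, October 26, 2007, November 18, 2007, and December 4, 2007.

September 16, 2007 is a Sunday.
From September 16, 2007 to December 4, 2007 is 80 days inclusive.
80 = 7 × 11 + 3, so there are 11 full weeks plus 3 extra days.
Each full week contributes 5 weekdays (Mon–Fri): 11 × 5 = 55.
The 3 extra days are Sunday, Monday, Tuesday — 2 of them qualify.
Total: 55 + 2 = 57.
Holidays: September 25, 2007 (Tue); October 8, 2007 (Mon); October 10, 2007 (Wed); October 26, 2007 (Fri); November 18, 2007 (Sun); December 4, 2007 (Tue).
5 of the 6 holidays fall on weekdays; the rest are weekends and were already excluded.
Business days: 57 − 5 = 52.

52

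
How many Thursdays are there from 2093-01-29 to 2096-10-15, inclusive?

194 Thursdays

2093-01-29 is a Thursday.
The range spans 1356 days (inclusive of both endpoints).
1356 = 7 × 193 + 5, so there are 193 full weeks plus 5 extra days.
Each full week contributes one Thursday: 193 so far.
The 5 extra days are Thursday, Friday, Saturday, Sunday, Monday — 1 of them qualifies.
Total: 193 + 1 = 194.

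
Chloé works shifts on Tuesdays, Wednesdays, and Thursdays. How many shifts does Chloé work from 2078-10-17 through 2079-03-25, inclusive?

2078-10-17 is a Monday.
That's 160 days from start to end, counting both.
160 = 7 × 22 + 6, so there are 22 full weeks plus 6 extra days.
Each full week contributes 3 days from the set (Tue, Wed, Thu): 22 × 3 = 66.
The 6 extra days are Mon, Tue, Wed, Thu, Fri, Sat — 3 of them qualify.
Total: 66 + 3 = 69.

69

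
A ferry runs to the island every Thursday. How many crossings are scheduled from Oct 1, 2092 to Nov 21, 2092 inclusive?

8

Oct 1, 2092 is a Wednesday.
From Oct 1, 2092 to Nov 21, 2092 is 52 days inclusive.
52 = 7 × 7 + 3, so there are 7 full weeks plus 3 extra days.
Each full week contributes one Thursday: 7 so far.
The 3 extra days are Wednesday, Thursday, Friday — 1 of them qualifies.
Total: 7 + 1 = 8.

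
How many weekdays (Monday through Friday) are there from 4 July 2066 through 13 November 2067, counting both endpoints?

355 weekdays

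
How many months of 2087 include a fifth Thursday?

4

A month has five Thursdays exactly when Thursday falls within its first (length − 28) days.
Jan: 31 days, starts Wed → 5 of Wed, Thu, Fri ✓
Feb: 28 days, starts Sat → 5 of (none)
Mar: 31 days, starts Sat → 5 of Sat, Sun, Mon
Apr: 30 days, starts Tue → 5 of Tue, Wed
May: 31 days, starts Thu → 5 of Thu, Fri, Sat ✓
Jun: 30 days, starts Sun → 5 of Sun, Mon
Jul: 31 days, starts Tue → 5 of Tue, Wed, Thu ✓
Aug: 31 days, starts Fri → 5 of Fri, Sat, Sun
Sep: 30 days, starts Mon → 5 of Mon, Tue
Oct: 31 days, starts Wed → 5 of Wed, Thu, Fri ✓
Nov: 30 days, starts Sat → 5 of Sat, Sun
Dec: 31 days, starts Mon → 5 of Mon, Tue, Wed
Months with five Thursdays: Jan, May, Jul, Oct.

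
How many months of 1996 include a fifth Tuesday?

A month has five Tuesdays exactly when Tuesday falls within its first (length − 28) days.
Jan: 31 days, starts Mon → 5 of Mon, Tue, Wed ✓
Feb: 29 days, starts Thu → 5 of Thu
Mar: 31 days, starts Fri → 5 of Fri, Sat, Sun
Apr: 30 days, starts Mon → 5 of Mon, Tue ✓
May: 31 days, starts Wed → 5 of Wed, Thu, Fri
Jun: 30 days, starts Sat → 5 of Sat, Sun
Jul: 31 days, starts Mon → 5 of Mon, Tue, Wed ✓
Aug: 31 days, starts Thu → 5 of Thu, Fri, Sat
Sep: 30 days, starts Sun → 5 of Sun, Mon
Oct: 31 days, starts Tue → 5 of Tue, Wed, Thu ✓
Nov: 30 days, starts Fri → 5 of Fri, Sat
Dec: 31 days, starts Sun → 5 of Sun, Mon, Tue ✓
Months with five Tuesdays: Jan, Apr, Jul, Oct, Dec.

5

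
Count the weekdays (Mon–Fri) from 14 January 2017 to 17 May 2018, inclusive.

14 January 2017 is a Saturday.
The range spans 489 days (inclusive of both endpoints).
489 = 7 × 69 + 6, so there are 69 full weeks plus 6 extra days.
Each full week contributes 5 weekdays (Mon–Fri): 69 × 5 = 345.
The 6 extra days are Saturday, Sunday, Monday, Tuesday, Wednesday, Thursday — 4 of them qualify.
Total: 345 + 4 = 349.

349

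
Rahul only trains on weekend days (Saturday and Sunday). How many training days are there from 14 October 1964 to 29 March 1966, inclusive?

152

14 October 1964 is a Wednesday.
The range spans 532 days (inclusive of both endpoints).
532 = 7 × 76, so the span is exactly 76 full weeks.
Each full week contributes 2 weekend days (Sat, Sun): 76 × 2 = 152.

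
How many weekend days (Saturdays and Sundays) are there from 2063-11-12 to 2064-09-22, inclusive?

2063-11-12 is a Monday.
From 2063-11-12 to 2064-09-22 is 316 days inclusive.
316 = 7 × 45 + 1, so there are 45 full weeks plus 1 extra day.
Each full week contributes 2 weekend days (Sat, Sun): 45 × 2 = 90.
The 1 extra day is Monday — none qualify.
Total: 90 + 0 = 90.

90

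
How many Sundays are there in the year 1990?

52

Jan 1, 1990 is a Monday.
That's 365 days from start to end, counting both.
365 = 7 × 52 + 1, so there are 52 full weeks plus 1 extra day.
Each full week contributes one Sunday: 52 so far.
The 1 extra day is Monday — none qualify.
Total: 52 + 0 = 52.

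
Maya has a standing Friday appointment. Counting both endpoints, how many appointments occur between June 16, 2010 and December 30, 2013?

185 Fridays

June 16, 2010 is a Wednesday.
The range spans 1294 days (inclusive of both endpoints).
1294 = 7 × 184 + 6, so there are 184 full weeks plus 6 extra days.
Each full week contributes one Friday: 184 so far.
The 6 extra days are Wednesday, Thursday, Friday, Saturday, Sunday, Monday — 1 of them qualifies.
Total: 184 + 1 = 185.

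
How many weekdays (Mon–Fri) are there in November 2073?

November 1, 2073 is a Wednesday.
From November 1, 2073 to November 30, 2073 is 30 days inclusive.
30 = 7 × 4 + 2, so there are 4 full weeks plus 2 extra days.
Each full week contributes 5 weekdays (Mon–Fri): 4 × 5 = 20.
The 2 extra days are Wednesday, Thursday — 2 of them qualify.
Total: 20 + 2 = 22.

22 weekdays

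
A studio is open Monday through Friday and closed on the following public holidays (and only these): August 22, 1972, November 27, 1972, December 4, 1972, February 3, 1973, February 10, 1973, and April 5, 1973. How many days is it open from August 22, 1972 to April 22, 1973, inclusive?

170

August 22, 1972 is a Tuesday.
That's 244 days from start to end, counting both.
244 = 7 × 34 + 6, so there are 34 full weeks plus 6 extra days.
Each full week contributes 5 weekdays (Mon–Fri): 34 × 5 = 170.
The 6 extra days are Tuesday, Wednesday, Thursday, Friday, Saturday, Sunday — 4 of them qualify.
Total: 170 + 4 = 174.
Holidays: August 22, 1972 (Tue); November 27, 1972 (Mon); December 4, 1972 (Mon); February 3, 1973 (Sat); February 10, 1973 (Sat); April 5, 1973 (Thu).
4 of the 6 holidays fall on weekdays; the rest are weekends and were already excluded.
Business days: 174 − 4 = 170.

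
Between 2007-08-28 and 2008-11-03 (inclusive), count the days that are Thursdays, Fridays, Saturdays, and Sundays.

248

2007-08-28 is a Tuesday.
From 2007-08-28 to 2008-11-03 is 434 days inclusive.
434 = 7 × 62, so the span is exactly 62 full weeks.
Each full week contributes 4 days from the set (Thu, Fri, Sat, Sun): 62 × 4 = 248.
Total: 248.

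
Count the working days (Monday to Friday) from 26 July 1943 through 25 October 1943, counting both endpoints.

26 July 1943 is a Monday.
From 26 July 1943 to 25 October 1943 is 92 days inclusive.
92 = 7 × 13 + 1, so there are 13 full weeks plus 1 extra day.
Each full week contributes 5 weekdays (Mon–Fri): 13 × 5 = 65.
The 1 extra day is Mon — 1 of them qualifies.
Total: 65 + 1 = 66.

66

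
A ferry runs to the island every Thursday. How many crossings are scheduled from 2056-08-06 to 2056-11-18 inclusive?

2056-08-06 is a Sunday.
The range spans 105 days (inclusive of both endpoints).
105 = 7 × 15, so the span is exactly 15 full weeks.
Each full week contributes one Thursday: 15 so far.
Total: 15.

15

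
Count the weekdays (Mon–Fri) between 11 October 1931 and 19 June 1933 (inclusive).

11 October 1931 is a Sunday.
That's 618 days from start to end, counting both.
618 = 7 × 88 + 2, so there are 88 full weeks plus 2 extra days.
Each full week contributes 5 weekdays (Mon–Fri): 88 × 5 = 440.
The 2 extra days are Sun, Mon — 1 of them qualifies.
Total: 440 + 1 = 441.

441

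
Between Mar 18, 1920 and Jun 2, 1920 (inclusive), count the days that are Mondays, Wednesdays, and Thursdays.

Mar 18, 1920 is a Thursday.
That's 77 days from start to end, counting both.
77 = 7 × 11, so the span is exactly 11 full weeks.
Each full week contributes 3 days from the set (Mon, Wed, Thu): 11 × 3 = 33.

33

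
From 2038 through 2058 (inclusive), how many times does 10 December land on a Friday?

Day of week of December 10 in each year:
2038: Fri ✓, 2039: Sat, 2040: Mon, 2041: Tue, 2042: Wed, 2043: Thu, 2044: Sat, 2045: Sun, 2046: Mon, 2047: Tue, 2048: Thu, 2049: Fri ✓, 2050: Sat, 2051: Sun, 2052: Tue, 2053: Wed, 2054: Thu, 2055: Fri ✓, 2056: Sun, 2057: Mon, 2058: Tue
Fridays: 2038, 2049, 2055.

3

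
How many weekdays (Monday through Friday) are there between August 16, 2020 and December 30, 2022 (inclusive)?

620 weekdays

August 16, 2020 is a Sunday.
The range spans 867 days (inclusive of both endpoints).
867 = 7 × 123 + 6, so there are 123 full weeks plus 6 extra days.
Each full week contributes 5 weekdays (Mon–Fri): 123 × 5 = 615.
The 6 extra days are Sun, Mon, Tue, Wed, Thu, Fri — 5 of them qualify.
Total: 615 + 5 = 620.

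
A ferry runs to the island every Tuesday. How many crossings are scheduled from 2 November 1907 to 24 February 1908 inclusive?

2 November 1907 is a Saturday.
From 2 November 1907 to 24 February 1908 is 115 days inclusive.
115 = 7 × 16 + 3, so there are 16 full weeks plus 3 extra days.
Each full week contributes one Tuesday: 16 so far.
The 3 extra days are Saturday, Sunday, Monday — none qualify.
Total: 16 + 0 = 16.

16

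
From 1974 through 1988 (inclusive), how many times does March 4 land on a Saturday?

Day of week of March 4 in each year:
1974: Mon, 1975: Tue, 1976: Thu, 1977: Fri, 1978: Sat ✓, 1979: Sun, 1980: Tue, 1981: Wed, 1982: Thu, 1983: Fri, 1984: Sun, 1985: Mon, 1986: Tue, 1987: Wed, 1988: Fri
Saturdays: 1978.

1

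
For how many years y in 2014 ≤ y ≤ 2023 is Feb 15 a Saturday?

2

Day of week of February 15 in each year:
2014: Sat ✓, 2015: Sun, 2016: Mon, 2017: Wed, 2018: Thu, 2019: Fri, 2020: Sat ✓, 2021: Mon, 2022: Tue, 2023: Wed
Saturdays: 2014, 2020.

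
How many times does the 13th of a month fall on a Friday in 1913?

1

The 13th falls on a Friday when the month's 13th has weekday Fri.
Jan 13 is Mon; Feb 13 is Thu; Mar 13 is Thu; Apr 13 is Sun; May 13 is Tue; Jun 13 is Fri ✓; Jul 13 is Sun; Aug 13 is Wed; Sep 13 is Sat; Oct 13 is Mon; Nov 13 is Thu; Dec 13 is Sat.
Friday the 13ths: Jun.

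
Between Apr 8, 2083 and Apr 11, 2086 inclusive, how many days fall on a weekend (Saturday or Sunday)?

Apr 8, 2083 is a Thursday.
That's 1100 days from start to end, counting both.
1100 = 7 × 157 + 1, so there are 157 full weeks plus 1 extra day.
Each full week contributes 2 weekend days (Sat, Sun): 157 × 2 = 314.
The 1 extra day is Thu — none qualify.
Total: 314 + 0 = 314.

314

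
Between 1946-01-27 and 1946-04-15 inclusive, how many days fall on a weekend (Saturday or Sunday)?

1946-01-27 is a Sunday.
From 1946-01-27 to 1946-04-15 is 79 days inclusive.
79 = 7 × 11 + 2, so there are 11 full weeks plus 2 extra days.
Each full week contributes 2 weekend days (Sat, Sun): 11 × 2 = 22.
The 2 extra days are Sun, Mon — 1 of them qualifies.
Total: 22 + 1 = 23.

23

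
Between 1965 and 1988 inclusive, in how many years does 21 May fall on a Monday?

3

Day of week of May 21 in each year:
1965: Fri, 1966: Sat, 1967: Sun, 1968: Tue, 1969: Wed, 1970: Thu, 1971: Fri, 1972: Sun, 1973: Mon ✓, 1974: Tue, 1975: Wed, 1976: Fri, 1977: Sat, 1978: Sun, 1979: Mon ✓, 1980: Wed, 1981: Thu, 1982: Fri, 1983: Sat, 1984: Mon ✓, 1985: Tue, 1986: Wed, 1987: Thu, 1988: Sat
Mondays: 1973, 1979, 1984.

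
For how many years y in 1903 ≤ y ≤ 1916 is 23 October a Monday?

Day of week of October 23 in each year:
1903: Fri, 1904: Sun, 1905: Mon ✓, 1906: Tue, 1907: Wed, 1908: Fri, 1909: Sat, 1910: Sun, 1911: Mon ✓, 1912: Wed, 1913: Thu, 1914: Fri, 1915: Sat, 1916: Mon ✓
Mondays: 1905, 1911, 1916.

3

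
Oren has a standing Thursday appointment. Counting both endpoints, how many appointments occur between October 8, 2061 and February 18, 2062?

19 Thursdays

October 8, 2061 is a Saturday.
The range spans 134 days (inclusive of both endpoints).
134 = 7 × 19 + 1, so there are 19 full weeks plus 1 extra day.
Each full week contributes one Thursday: 19 so far.
The 1 extra day is Saturday — none qualify.
Total: 19 + 0 = 19.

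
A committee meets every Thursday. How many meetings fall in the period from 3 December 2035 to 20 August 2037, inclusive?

90

3 December 2035 is a Monday.
That's 627 days from start to end, counting both.
627 = 7 × 89 + 4, so there are 89 full weeks plus 4 extra days.
Each full week contributes one Thursday: 89 so far.
The 4 extra days are Mon, Tue, Wed, Thu — 1 of them qualifies.
Total: 89 + 1 = 90.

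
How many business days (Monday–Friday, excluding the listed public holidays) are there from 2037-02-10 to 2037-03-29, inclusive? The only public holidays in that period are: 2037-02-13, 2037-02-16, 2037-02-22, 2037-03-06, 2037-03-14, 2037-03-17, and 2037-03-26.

29

2037-02-10 is a Tuesday.
That's 48 days from start to end, counting both.
48 = 7 × 6 + 6, so there are 6 full weeks plus 6 extra days.
Each full week contributes 5 weekdays (Mon–Fri): 6 × 5 = 30.
The 6 extra days are Tuesday, Wednesday, Thursday, Friday, Saturday, Sunday — 4 of them qualify.
Total: 30 + 4 = 34.
Holidays: 2037-02-13 (Fri); 2037-02-16 (Mon); 2037-02-22 (Sun); 2037-03-06 (Fri); 2037-03-14 (Sat); 2037-03-17 (Tue); 2037-03-26 (Thu).
5 of the 7 holidays fall on weekdays; the rest are weekends and were already excluded.
Business days: 34 − 5 = 29.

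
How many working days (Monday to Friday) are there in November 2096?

22 weekdays

1 November 2096 is a Thursday.
That's 30 days from start to end, counting both.
30 = 7 × 4 + 2, so there are 4 full weeks plus 2 extra days.
Each full week contributes 5 weekdays (Mon–Fri): 4 × 5 = 20.
The 2 extra days are Thursday, Friday — 2 of them qualify.
Total: 20 + 2 = 22.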